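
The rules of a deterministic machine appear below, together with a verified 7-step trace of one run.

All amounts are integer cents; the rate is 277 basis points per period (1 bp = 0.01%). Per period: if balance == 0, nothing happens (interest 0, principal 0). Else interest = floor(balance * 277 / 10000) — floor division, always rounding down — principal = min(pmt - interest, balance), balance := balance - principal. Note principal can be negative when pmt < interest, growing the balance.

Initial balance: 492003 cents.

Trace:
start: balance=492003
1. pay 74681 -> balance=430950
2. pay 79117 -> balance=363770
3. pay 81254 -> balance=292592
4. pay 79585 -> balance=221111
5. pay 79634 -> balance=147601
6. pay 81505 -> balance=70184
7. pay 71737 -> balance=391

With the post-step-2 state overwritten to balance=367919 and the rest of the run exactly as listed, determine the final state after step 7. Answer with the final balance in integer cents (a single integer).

state after step 2 := balance=367919
3. pay 81254 -> balance=296856
4. pay 79585 -> balance=225493
5. pay 79634 -> balance=152105
6. pay 81505 -> balance=74813
7. pay 71737 -> balance=5148

5148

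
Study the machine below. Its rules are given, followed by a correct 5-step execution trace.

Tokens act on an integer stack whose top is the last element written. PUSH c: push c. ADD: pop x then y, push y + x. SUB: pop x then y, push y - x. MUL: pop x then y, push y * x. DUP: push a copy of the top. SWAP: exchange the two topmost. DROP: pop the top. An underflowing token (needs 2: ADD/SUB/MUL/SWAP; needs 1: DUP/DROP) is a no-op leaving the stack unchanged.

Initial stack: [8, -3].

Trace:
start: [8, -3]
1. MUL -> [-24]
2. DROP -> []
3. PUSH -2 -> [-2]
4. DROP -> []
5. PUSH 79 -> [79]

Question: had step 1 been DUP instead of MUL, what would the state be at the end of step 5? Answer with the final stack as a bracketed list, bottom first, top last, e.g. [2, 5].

(re-executing from step 1 with the substitution; state before step 1: [8, -3])
1. DUP -> [8, -3, -3]
2. DROP -> [8, -3]
3. PUSH -2 -> [8, -3, -2]
4. DROP -> [8, -3]
5. PUSH 79 -> [8, -3, 79]

[8, -3, 79]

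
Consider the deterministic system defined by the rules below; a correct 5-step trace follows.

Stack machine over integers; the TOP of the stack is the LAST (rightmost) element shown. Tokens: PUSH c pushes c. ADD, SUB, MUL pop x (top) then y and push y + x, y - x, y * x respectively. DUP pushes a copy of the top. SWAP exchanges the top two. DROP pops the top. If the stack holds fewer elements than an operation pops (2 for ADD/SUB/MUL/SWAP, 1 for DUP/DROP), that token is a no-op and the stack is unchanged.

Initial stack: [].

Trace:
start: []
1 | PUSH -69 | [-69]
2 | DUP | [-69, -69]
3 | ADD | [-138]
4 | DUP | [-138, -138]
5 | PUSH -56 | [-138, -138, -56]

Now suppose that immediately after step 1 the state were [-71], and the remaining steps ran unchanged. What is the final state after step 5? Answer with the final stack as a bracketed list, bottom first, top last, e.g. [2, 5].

state after step 1 := [-71]
2 | DUP | [-71, -71]
3 | ADD | [-142]
4 | DUP | [-142, -142]
5 | PUSH -56 | [-142, -142, -56]

[-142, -142, -56]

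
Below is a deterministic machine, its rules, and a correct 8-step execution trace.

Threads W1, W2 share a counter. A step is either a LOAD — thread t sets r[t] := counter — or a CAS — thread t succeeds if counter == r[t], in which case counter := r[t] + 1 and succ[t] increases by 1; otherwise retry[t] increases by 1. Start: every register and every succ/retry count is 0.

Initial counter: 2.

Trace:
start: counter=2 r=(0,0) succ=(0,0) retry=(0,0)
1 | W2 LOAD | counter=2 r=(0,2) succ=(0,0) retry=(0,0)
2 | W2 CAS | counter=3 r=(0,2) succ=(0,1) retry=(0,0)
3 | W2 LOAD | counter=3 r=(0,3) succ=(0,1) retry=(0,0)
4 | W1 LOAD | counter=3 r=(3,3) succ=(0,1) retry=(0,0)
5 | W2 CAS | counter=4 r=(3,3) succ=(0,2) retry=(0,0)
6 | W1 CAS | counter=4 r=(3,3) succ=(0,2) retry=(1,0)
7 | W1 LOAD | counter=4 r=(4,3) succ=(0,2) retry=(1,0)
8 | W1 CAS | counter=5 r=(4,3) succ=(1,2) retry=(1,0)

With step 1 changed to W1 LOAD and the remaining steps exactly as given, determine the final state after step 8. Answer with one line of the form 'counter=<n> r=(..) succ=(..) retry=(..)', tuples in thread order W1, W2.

counter=4 r=(3,2) succ=(1,1) retry=(1,1)

(re-executing from step 1 with the substitution; state before step 1: counter=2 r=(0,0) succ=(0,0) retry=(0,0))
1 | W1 LOAD | counter=2 r=(2,0) succ=(0,0) retry=(0,0)
2 | W2 CAS | counter=2 r=(2,0) succ=(0,0) retry=(0,1)
3 | W2 LOAD | counter=2 r=(2,2) succ=(0,0) retry=(0,1)
4 | W1 LOAD | counter=2 r=(2,2) succ=(0,0) retry=(0,1)
5 | W2 CAS | counter=3 r=(2,2) succ=(0,1) retry=(0,1)
6 | W1 CAS | counter=3 r=(2,2) succ=(0,1) retry=(1,1)
7 | W1 LOAD | counter=3 r=(3,2) succ=(0,1) retry=(1,1)
8 | W1 CAS | counter=4 r=(3,2) succ=(1,1) retry=(1,1)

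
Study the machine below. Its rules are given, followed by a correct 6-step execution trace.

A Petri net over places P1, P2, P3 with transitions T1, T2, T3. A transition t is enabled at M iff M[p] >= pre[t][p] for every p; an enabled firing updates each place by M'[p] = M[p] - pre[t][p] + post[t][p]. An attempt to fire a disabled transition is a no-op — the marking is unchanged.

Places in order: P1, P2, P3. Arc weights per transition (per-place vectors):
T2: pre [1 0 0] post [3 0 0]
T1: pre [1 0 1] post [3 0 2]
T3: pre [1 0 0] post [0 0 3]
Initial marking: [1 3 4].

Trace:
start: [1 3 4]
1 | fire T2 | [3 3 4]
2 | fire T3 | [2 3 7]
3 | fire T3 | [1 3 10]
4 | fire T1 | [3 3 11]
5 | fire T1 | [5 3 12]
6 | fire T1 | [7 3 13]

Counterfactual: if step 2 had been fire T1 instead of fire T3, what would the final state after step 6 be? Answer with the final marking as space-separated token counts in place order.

10 3 11

(re-executing from step 2 with the substitution; state before step 2: [3 3 4])
2 | fire T1 | [5 3 5]
3 | fire T3 | [4 3 8]
4 | fire T1 | [6 3 9]
5 | fire T1 | [8 3 10]
6 | fire T1 | [10 3 11]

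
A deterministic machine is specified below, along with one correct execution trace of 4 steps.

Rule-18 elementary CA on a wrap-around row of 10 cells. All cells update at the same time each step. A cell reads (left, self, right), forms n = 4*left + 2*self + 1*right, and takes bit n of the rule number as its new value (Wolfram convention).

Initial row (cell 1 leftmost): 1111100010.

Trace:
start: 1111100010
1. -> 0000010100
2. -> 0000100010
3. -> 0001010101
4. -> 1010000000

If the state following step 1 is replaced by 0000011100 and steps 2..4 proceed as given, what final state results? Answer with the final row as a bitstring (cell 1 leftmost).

1010000000

state after step 1 := 0000011100
2. -> 0000100010
3. -> 0001010101
4. -> 1010000000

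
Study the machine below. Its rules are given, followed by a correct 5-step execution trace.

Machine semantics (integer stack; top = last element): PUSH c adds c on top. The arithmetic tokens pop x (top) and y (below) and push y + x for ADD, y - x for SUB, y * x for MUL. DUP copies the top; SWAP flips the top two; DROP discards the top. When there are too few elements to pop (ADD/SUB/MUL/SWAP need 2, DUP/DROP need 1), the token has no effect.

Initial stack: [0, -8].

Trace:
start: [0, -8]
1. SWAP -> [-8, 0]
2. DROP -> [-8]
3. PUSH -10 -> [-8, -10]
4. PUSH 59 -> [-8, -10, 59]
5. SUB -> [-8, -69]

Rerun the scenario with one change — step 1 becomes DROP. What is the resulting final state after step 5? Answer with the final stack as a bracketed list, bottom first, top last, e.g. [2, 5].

(re-executing from step 1 with the substitution; state before step 1: [0, -8])
1. DROP -> [0]
2. DROP -> []
3. PUSH -10 -> [-10]
4. PUSH 59 -> [-10, 59]
5. SUB -> [-69]

[-69]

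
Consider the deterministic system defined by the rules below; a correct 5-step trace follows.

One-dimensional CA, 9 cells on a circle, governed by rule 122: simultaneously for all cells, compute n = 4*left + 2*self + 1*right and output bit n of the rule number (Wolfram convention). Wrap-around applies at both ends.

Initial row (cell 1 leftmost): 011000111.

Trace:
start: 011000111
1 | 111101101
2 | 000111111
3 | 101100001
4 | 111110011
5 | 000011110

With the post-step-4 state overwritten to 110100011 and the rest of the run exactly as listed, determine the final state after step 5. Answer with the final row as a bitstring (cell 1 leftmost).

state after step 4 := 110100011
5 | 011010110

011010110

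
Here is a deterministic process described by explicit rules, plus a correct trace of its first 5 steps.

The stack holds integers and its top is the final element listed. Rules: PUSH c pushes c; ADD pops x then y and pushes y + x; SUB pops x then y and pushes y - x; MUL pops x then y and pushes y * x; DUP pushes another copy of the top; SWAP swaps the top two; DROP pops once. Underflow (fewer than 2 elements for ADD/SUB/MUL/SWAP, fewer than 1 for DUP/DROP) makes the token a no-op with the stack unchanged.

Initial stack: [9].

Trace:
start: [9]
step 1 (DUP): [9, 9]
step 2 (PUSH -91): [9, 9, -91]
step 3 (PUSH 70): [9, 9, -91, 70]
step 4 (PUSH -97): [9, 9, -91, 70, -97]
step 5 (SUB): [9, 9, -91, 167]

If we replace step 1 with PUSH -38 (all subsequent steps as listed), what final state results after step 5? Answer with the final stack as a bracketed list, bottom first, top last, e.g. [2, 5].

(re-executing from step 1 with the substitution; state before step 1: [9])
step 1 (PUSH -38): [9, -38]
step 2 (PUSH -91): [9, -38, -91]
step 3 (PUSH 70): [9, -38, -91, 70]
step 4 (PUSH -97): [9, -38, -91, 70, -97]
step 5 (SUB): [9, -38, -91, 167]

[9, -38, -91, 167]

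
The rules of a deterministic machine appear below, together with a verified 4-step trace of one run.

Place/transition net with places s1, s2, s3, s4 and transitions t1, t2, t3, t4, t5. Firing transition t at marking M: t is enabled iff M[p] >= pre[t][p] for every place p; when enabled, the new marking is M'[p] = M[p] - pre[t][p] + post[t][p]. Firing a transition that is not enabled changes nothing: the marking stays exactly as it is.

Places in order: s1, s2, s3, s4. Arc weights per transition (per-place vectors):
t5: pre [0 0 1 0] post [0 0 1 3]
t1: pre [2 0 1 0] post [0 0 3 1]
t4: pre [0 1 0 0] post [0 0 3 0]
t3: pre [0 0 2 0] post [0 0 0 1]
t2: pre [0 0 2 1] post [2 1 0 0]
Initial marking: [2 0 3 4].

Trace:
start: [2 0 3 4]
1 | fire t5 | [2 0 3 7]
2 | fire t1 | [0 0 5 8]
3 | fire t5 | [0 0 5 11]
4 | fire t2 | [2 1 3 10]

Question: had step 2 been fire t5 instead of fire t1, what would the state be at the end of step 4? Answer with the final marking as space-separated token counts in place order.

(re-executing from step 2 with the substitution; state before step 2: [2 0 3 7])
2 | fire t5 | [2 0 3 10]
3 | fire t5 | [2 0 3 13]
4 | fire t2 | [4 1 1 12]

4 1 1 12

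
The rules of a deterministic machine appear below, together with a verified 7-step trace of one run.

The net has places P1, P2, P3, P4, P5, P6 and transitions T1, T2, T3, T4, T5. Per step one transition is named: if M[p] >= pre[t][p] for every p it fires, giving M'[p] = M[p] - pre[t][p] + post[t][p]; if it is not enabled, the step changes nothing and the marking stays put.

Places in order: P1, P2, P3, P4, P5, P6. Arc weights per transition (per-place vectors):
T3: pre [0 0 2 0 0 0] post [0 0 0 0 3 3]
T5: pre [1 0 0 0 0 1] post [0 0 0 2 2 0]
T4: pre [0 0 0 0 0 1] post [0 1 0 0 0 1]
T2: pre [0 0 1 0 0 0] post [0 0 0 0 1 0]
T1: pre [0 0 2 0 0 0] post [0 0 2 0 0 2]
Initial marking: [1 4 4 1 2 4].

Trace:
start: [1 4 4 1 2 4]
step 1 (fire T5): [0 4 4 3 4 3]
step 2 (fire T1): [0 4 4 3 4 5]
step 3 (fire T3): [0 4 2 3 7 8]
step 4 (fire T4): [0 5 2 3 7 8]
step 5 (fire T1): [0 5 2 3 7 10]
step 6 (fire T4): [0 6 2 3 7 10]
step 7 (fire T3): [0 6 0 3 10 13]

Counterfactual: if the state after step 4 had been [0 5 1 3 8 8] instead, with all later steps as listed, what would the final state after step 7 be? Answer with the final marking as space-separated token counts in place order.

state after step 4 := [0 5 1 3 8 8]
step 5 (fire T1): [0 5 1 3 8 8]
step 6 (fire T4): [0 6 1 3 8 8]
step 7 (fire T3): [0 6 1 3 8 8]

0 6 1 3 8 8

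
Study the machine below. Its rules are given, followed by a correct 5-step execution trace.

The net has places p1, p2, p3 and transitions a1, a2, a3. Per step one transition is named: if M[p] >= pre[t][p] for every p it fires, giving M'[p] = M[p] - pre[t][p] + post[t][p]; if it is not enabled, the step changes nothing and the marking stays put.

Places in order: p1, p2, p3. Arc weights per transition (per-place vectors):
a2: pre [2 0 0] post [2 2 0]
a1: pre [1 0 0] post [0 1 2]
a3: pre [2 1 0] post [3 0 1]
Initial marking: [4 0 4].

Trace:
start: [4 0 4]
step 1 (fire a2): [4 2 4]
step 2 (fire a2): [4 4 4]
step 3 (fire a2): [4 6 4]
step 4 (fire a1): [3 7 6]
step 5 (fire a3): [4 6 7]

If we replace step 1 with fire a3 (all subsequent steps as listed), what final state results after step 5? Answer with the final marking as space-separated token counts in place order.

4 4 7

(re-executing from step 1 with the substitution; state before step 1: [4 0 4])
step 1 (fire a3): [4 0 4]
step 2 (fire a2): [4 2 4]
step 3 (fire a2): [4 4 4]
step 4 (fire a1): [3 5 6]
step 5 (fire a3): [4 4 7]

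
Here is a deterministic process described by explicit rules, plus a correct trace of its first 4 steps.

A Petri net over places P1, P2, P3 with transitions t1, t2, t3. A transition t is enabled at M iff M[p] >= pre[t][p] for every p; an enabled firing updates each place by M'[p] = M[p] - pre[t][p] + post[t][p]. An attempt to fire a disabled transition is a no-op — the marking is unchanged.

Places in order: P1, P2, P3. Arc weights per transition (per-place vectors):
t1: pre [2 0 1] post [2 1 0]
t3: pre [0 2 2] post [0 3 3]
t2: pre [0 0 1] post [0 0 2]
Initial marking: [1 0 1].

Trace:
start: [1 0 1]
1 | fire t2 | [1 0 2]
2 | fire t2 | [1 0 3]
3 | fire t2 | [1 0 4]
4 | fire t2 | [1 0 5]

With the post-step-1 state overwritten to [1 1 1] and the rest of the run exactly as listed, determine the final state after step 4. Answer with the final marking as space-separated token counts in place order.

state after step 1 := [1 1 1]
2 | fire t2 | [1 1 2]
3 | fire t2 | [1 1 3]
4 | fire t2 | [1 1 4]

1 1 4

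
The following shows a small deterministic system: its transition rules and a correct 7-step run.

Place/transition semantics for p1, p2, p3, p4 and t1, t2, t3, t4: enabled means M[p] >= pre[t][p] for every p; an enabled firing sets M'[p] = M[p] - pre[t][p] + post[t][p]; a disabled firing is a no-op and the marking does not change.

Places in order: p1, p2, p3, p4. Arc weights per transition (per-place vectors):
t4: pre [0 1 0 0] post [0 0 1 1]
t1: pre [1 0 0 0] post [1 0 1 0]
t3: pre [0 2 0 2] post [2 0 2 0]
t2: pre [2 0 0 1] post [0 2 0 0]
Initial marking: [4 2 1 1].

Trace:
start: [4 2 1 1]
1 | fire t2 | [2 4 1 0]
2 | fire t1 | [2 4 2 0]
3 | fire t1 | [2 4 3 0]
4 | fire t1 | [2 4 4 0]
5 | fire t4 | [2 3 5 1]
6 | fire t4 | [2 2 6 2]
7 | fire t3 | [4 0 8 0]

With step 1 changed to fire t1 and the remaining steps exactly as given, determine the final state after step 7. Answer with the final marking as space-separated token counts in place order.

(re-executing from step 1 with the substitution; state before step 1: [4 2 1 1])
1 | fire t1 | [4 2 2 1]
2 | fire t1 | [4 2 3 1]
3 | fire t1 | [4 2 4 1]
4 | fire t1 | [4 2 5 1]
5 | fire t4 | [4 1 6 2]
6 | fire t4 | [4 0 7 3]
7 | fire t3 | [4 0 7 3]

4 0 7 3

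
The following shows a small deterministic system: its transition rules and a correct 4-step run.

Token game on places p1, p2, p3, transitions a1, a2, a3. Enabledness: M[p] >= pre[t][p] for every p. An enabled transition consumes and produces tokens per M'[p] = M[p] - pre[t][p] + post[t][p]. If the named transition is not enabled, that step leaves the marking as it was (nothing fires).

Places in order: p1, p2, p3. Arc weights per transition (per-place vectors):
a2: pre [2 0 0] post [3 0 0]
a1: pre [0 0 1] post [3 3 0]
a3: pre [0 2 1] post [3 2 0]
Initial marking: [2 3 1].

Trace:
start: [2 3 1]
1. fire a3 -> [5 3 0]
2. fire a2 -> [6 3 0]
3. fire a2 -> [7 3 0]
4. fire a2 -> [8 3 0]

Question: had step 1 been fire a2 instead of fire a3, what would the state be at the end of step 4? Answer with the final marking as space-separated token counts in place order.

(re-executing from step 1 with the substitution; state before step 1: [2 3 1])
1. fire a2 -> [3 3 1]
2. fire a2 -> [4 3 1]
3. fire a2 -> [5 3 1]
4. fire a2 -> [6 3 1]

6 3 1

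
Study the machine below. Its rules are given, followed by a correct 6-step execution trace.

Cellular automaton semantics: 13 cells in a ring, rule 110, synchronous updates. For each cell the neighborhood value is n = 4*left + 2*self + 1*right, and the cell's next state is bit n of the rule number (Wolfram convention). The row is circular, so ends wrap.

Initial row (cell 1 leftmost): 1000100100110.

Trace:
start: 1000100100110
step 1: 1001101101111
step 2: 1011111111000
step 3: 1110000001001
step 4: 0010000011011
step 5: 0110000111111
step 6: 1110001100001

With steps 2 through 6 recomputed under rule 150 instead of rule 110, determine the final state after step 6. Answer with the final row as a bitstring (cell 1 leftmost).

0001010110001

(re-executing steps 2..6 under rule 150; state before step 2: 1001101101111)
step 2: 0110000000111
step 3: 0001000001010
step 4: 0011100011011
step 5: 1101010100000
step 6: 0001010110001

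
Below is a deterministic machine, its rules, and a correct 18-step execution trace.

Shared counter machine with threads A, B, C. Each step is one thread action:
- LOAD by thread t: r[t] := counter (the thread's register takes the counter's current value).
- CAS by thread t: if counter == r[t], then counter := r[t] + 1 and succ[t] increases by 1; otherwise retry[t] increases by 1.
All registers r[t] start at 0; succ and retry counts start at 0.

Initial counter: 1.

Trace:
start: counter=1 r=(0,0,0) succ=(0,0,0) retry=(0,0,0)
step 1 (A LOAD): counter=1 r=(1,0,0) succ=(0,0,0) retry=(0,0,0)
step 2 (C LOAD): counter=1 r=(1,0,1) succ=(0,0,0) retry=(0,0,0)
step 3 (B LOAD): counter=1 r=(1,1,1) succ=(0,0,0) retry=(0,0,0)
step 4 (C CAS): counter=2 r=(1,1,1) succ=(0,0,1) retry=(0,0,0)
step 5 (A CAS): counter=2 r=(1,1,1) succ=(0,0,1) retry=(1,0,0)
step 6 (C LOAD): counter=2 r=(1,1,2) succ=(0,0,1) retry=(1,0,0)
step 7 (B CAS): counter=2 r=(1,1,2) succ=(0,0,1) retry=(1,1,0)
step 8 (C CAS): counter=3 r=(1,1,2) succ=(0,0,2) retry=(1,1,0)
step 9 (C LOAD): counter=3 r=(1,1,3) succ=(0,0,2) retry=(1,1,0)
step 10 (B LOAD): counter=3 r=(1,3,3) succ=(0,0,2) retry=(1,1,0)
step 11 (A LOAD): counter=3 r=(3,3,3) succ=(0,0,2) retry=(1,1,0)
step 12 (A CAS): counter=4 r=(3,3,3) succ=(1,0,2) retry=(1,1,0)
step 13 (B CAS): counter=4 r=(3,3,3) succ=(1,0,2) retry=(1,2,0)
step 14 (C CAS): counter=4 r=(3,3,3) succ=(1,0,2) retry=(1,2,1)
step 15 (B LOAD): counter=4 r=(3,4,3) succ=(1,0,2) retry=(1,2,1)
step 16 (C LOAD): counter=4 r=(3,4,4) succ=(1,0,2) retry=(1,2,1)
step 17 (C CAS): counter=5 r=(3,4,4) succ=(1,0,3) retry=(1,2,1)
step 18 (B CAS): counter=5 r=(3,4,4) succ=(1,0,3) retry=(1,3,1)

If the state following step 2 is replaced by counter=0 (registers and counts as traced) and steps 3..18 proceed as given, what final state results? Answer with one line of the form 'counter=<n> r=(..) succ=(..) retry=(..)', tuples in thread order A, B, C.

counter=3 r=(1,2,2) succ=(1,1,1) retry=(1,2,3)

state after step 2 := counter=0 r=(1,0,1) succ=(0,0,0) retry=(0,0,0)
step 3 (B LOAD): counter=0 r=(1,0,1) succ=(0,0,0) retry=(0,0,0)
step 4 (C CAS): counter=0 r=(1,0,1) succ=(0,0,0) retry=(0,0,1)
step 5 (A CAS): counter=0 r=(1,0,1) succ=(0,0,0) retry=(1,0,1)
step 6 (C LOAD): counter=0 r=(1,0,0) succ=(0,0,0) retry=(1,0,1)
step 7 (B CAS): counter=1 r=(1,0,0) succ=(0,1,0) retry=(1,0,1)
step 8 (C CAS): counter=1 r=(1,0,0) succ=(0,1,0) retry=(1,0,2)
step 9 (C LOAD): counter=1 r=(1,0,1) succ=(0,1,0) retry=(1,0,2)
step 10 (B LOAD): counter=1 r=(1,1,1) succ=(0,1,0) retry=(1,0,2)
step 11 (A LOAD): counter=1 r=(1,1,1) succ=(0,1,0) retry=(1,0,2)
step 12 (A CAS): counter=2 r=(1,1,1) succ=(1,1,0) retry=(1,0,2)
step 13 (B CAS): counter=2 r=(1,1,1) succ=(1,1,0) retry=(1,1,2)
step 14 (C CAS): counter=2 r=(1,1,1) succ=(1,1,0) retry=(1,1,3)
step 15 (B LOAD): counter=2 r=(1,2,1) succ=(1,1,0) retry=(1,1,3)
step 16 (C LOAD): counter=2 r=(1,2,2) succ=(1,1,0) retry=(1,1,3)
step 17 (C CAS): counter=3 r=(1,2,2) succ=(1,1,1) retry=(1,1,3)
step 18 (B CAS): counter=3 r=(1,2,2) succ=(1,1,1) retry=(1,2,3)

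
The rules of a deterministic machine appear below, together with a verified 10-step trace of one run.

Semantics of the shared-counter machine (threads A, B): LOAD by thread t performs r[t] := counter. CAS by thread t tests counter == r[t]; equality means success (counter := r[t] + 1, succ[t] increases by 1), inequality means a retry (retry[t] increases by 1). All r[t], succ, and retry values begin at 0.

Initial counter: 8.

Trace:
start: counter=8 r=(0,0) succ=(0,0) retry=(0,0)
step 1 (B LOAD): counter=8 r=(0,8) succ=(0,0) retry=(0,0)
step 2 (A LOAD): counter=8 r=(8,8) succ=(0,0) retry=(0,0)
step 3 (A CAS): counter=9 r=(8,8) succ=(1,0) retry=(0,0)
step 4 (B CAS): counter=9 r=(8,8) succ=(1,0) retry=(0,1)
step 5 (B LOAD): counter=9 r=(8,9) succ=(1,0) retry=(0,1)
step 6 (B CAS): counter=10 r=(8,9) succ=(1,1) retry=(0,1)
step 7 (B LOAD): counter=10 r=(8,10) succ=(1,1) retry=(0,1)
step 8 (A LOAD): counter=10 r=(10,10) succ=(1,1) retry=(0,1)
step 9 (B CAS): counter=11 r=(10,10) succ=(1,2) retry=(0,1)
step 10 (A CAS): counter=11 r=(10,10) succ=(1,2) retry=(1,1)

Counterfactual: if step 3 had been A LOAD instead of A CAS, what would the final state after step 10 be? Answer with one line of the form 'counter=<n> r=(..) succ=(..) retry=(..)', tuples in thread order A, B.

(re-executing from step 3 with the substitution; state before step 3: counter=8 r=(8,8) succ=(0,0) retry=(0,0))
step 3 (A LOAD): counter=8 r=(8,8) succ=(0,0) retry=(0,0)
step 4 (B CAS): counter=9 r=(8,8) succ=(0,1) retry=(0,0)
step 5 (B LOAD): counter=9 r=(8,9) succ=(0,1) retry=(0,0)
step 6 (B CAS): counter=10 r=(8,9) succ=(0,2) retry=(0,0)
step 7 (B LOAD): counter=10 r=(8,10) succ=(0,2) retry=(0,0)
step 8 (A LOAD): counter=10 r=(10,10) succ=(0,2) retry=(0,0)
step 9 (B CAS): counter=11 r=(10,10) succ=(0,3) retry=(0,0)
step 10 (A CAS): counter=11 r=(10,10) succ=(0,3) retry=(1,0)

counter=11 r=(10,10) succ=(0,3) retry=(1,0)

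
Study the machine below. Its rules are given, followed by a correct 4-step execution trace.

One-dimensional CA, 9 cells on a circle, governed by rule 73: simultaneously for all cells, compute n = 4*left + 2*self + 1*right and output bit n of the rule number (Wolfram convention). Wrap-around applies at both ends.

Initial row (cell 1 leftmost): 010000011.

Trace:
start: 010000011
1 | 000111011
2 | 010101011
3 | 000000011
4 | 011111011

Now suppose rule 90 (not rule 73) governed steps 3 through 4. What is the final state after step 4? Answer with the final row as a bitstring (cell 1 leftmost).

100000111

(re-executing steps 3..4 under rule 90; state before step 3: 010101011)
3 | 000000011
4 | 100000111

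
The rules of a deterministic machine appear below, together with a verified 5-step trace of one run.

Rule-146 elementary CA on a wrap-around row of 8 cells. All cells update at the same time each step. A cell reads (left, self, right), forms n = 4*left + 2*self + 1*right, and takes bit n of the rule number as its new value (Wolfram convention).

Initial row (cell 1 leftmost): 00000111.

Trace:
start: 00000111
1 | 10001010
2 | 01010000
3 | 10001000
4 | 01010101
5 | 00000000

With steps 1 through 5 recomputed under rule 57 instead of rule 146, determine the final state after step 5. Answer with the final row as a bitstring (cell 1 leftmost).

10101001

(re-executing steps 1..5 under rule 57; state before step 1: 00000111)
1 | 11110100
2 | 10001010
3 | 01100101
4 | 11010010
5 | 10101001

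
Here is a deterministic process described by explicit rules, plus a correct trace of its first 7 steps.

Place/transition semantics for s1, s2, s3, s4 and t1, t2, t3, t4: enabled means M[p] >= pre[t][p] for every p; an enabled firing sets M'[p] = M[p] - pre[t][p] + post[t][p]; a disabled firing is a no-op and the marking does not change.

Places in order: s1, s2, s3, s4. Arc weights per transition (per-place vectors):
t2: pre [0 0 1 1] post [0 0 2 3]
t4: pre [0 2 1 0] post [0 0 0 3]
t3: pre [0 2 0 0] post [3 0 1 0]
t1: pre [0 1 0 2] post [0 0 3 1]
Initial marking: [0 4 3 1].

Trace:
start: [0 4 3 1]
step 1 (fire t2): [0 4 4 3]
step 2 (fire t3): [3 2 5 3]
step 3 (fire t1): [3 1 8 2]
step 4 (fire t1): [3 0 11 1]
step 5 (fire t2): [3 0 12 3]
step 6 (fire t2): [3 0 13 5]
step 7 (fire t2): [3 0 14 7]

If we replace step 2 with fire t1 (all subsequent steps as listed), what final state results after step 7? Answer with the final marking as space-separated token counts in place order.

(re-executing from step 2 with the substitution; state before step 2: [0 4 4 3])
step 2 (fire t1): [0 3 7 2]
step 3 (fire t1): [0 2 10 1]
step 4 (fire t1): [0 2 10 1]
step 5 (fire t2): [0 2 11 3]
step 6 (fire t2): [0 2 12 5]
step 7 (fire t2): [0 2 13 7]

0 2 13 7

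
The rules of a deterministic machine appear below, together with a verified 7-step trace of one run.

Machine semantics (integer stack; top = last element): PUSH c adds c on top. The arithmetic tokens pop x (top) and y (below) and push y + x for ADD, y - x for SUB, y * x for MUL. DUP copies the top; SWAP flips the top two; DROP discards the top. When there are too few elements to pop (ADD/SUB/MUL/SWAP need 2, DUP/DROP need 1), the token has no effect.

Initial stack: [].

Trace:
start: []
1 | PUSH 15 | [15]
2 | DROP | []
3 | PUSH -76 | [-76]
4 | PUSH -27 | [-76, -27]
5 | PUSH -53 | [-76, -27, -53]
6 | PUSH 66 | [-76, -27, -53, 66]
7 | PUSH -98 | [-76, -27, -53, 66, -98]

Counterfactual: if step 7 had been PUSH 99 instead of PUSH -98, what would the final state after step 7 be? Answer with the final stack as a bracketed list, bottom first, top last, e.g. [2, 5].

[-76, -27, -53, 66, 99]

(re-executing from step 7 with the substitution; state before step 7: [-76, -27, -53, 66])
7 | PUSH 99 | [-76, -27, -53, 66, 99]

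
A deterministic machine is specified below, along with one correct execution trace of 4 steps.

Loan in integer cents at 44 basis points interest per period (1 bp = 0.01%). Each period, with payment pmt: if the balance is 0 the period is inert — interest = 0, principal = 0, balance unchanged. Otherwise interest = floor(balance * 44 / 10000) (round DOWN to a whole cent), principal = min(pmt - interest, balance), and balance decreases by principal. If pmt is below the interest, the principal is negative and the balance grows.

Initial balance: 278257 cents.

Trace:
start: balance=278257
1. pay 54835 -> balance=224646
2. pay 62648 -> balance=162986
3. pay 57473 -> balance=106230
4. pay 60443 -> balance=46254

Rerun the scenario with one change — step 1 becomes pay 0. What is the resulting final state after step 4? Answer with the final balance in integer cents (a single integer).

(re-executing from step 1 with the substitution; state before step 1: balance=278257)
1. pay 0 -> balance=279481
2. pay 62648 -> balance=218062
3. pay 57473 -> balance=161548
4. pay 60443 -> balance=101815

101815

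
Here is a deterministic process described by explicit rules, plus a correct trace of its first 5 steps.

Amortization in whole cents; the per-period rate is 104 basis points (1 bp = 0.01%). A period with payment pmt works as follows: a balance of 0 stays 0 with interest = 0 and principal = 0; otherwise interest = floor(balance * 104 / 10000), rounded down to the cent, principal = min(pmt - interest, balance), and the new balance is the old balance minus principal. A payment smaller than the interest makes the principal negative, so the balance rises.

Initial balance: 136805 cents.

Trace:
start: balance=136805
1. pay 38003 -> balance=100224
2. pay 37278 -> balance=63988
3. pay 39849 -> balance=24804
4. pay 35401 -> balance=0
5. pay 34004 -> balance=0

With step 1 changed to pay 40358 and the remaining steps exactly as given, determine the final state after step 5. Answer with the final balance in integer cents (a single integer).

(re-executing from step 1 with the substitution; state before step 1: balance=136805)
1. pay 40358 -> balance=97869
2. pay 37278 -> balance=61608
3. pay 39849 -> balance=22399
4. pay 35401 -> balance=0
5. pay 34004 -> balance=0

0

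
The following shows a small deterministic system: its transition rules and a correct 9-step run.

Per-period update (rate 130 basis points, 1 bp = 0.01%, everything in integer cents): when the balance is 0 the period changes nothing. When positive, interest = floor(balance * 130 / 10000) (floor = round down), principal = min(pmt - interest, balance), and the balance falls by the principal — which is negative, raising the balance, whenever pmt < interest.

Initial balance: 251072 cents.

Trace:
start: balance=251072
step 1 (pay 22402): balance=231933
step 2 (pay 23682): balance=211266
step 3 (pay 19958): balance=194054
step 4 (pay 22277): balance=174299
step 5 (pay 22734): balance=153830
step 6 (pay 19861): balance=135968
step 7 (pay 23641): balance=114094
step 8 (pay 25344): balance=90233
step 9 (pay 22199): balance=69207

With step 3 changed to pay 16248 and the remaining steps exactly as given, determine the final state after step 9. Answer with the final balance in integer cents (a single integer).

73216

(re-executing from step 3 with the substitution; state before step 3: balance=211266)
step 3 (pay 16248): balance=197764
step 4 (pay 22277): balance=178057
step 5 (pay 22734): balance=157637
step 6 (pay 19861): balance=139825
step 7 (pay 23641): balance=118001
step 8 (pay 25344): balance=94191
step 9 (pay 22199): balance=73216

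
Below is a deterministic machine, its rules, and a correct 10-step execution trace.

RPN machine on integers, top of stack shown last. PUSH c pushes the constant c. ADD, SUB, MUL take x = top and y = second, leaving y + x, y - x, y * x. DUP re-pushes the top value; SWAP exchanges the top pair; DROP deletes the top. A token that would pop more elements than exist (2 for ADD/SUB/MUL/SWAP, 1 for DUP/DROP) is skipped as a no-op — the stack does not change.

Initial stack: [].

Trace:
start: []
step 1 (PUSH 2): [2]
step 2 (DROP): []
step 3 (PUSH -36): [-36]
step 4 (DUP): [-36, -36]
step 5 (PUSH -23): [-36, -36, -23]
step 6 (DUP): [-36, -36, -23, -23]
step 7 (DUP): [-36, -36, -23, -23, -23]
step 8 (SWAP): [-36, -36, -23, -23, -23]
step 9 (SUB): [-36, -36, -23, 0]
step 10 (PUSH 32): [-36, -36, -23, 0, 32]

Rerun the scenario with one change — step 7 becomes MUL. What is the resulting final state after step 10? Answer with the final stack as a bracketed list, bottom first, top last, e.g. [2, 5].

(re-executing from step 7 with the substitution; state before step 7: [-36, -36, -23, -23])
step 7 (MUL): [-36, -36, 529]
step 8 (SWAP): [-36, 529, -36]
step 9 (SUB): [-36, 565]
step 10 (PUSH 32): [-36, 565, 32]

[-36, 565, 32]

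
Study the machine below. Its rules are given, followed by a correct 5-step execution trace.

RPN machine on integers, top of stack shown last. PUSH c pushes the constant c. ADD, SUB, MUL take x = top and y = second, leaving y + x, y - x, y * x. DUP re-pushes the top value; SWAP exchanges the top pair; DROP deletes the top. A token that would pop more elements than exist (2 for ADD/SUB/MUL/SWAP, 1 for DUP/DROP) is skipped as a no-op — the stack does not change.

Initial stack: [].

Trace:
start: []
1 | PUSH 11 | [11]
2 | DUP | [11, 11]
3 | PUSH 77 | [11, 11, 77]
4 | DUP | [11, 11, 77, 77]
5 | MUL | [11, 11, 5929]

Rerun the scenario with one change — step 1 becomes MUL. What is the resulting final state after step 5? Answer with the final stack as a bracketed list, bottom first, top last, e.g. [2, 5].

[5929]

(re-executing from step 1 with the substitution; state before step 1: [])
1 | MUL | []
2 | DUP | []
3 | PUSH 77 | [77]
4 | DUP | [77, 77]
5 | MUL | [5929]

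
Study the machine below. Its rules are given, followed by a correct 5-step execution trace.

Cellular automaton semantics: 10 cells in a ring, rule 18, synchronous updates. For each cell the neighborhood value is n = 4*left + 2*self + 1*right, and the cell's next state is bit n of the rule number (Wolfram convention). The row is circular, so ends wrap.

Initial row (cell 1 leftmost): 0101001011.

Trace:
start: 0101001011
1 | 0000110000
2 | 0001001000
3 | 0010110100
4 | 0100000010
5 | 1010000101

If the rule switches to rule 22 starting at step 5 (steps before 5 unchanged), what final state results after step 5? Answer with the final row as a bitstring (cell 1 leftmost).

1110000111

(re-executing step 5 under rule 22; state before step 5: 0100000010)
5 | 1110000111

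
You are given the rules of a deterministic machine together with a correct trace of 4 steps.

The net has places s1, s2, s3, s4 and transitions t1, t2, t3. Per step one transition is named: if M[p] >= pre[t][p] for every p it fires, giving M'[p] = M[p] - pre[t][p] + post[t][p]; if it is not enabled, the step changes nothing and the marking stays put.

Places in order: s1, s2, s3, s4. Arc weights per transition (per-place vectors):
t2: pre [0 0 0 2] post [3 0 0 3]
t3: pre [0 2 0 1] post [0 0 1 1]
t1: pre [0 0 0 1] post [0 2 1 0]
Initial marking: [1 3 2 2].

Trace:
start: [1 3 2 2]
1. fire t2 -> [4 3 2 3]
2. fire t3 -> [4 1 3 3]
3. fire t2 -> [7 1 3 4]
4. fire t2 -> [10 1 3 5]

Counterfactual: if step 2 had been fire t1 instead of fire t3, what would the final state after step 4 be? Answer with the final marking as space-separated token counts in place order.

10 5 3 4

(re-executing from step 2 with the substitution; state before step 2: [4 3 2 3])
2. fire t1 -> [4 5 3 2]
3. fire t2 -> [7 5 3 3]
4. fire t2 -> [10 5 3 4]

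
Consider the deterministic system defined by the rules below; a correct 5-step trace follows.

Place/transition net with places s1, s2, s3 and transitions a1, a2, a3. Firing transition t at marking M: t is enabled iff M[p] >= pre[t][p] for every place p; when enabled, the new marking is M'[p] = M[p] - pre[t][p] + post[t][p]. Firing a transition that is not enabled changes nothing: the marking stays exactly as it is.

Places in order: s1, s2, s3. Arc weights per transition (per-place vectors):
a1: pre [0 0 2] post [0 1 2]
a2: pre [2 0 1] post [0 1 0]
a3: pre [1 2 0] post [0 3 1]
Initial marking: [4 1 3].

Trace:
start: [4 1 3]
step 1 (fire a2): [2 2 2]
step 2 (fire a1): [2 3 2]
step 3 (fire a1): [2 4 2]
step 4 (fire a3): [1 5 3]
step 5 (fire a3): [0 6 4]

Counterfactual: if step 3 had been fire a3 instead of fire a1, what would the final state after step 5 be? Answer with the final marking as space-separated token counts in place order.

0 5 4

(re-executing from step 3 with the substitution; state before step 3: [2 3 2])
step 3 (fire a3): [1 4 3]
step 4 (fire a3): [0 5 4]
step 5 (fire a3): [0 5 4]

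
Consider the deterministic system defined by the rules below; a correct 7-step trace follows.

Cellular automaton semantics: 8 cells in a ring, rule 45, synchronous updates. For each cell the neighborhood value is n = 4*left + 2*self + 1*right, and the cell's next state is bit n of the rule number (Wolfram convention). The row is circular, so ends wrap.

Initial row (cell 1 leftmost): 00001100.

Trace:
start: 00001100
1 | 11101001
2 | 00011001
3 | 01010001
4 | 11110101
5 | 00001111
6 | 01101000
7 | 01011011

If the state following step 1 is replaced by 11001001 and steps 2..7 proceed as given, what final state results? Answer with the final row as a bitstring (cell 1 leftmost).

00100111

state after step 1 := 11001001
2 | 00001001
3 | 01101001
4 | 11011001
5 | 00110001
6 | 00100101
7 | 00100111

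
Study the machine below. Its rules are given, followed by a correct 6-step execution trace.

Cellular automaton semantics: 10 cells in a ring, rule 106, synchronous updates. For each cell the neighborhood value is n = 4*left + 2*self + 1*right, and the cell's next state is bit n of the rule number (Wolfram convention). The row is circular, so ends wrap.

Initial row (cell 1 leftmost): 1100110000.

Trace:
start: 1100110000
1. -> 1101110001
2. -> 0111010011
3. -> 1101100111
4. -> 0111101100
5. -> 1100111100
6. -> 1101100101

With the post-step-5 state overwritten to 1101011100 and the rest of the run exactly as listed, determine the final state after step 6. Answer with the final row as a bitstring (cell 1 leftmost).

state after step 5 := 1101011100
6. -> 1110110101

1110110101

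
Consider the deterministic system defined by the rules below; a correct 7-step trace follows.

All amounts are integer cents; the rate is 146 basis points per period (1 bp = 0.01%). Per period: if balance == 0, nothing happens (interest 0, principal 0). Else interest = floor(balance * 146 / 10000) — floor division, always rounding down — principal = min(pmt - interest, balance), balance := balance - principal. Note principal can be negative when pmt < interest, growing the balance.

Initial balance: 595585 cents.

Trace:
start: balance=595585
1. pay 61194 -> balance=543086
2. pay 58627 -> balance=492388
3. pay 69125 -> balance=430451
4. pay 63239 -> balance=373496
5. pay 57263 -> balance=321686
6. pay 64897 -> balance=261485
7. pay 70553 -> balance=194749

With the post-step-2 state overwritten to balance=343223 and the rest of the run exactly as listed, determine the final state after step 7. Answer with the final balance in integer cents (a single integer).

34373

state after step 2 := balance=343223
3. pay 69125 -> balance=279109
4. pay 63239 -> balance=219944
5. pay 57263 -> balance=165892
6. pay 64897 -> balance=103417
7. pay 70553 -> balance=34373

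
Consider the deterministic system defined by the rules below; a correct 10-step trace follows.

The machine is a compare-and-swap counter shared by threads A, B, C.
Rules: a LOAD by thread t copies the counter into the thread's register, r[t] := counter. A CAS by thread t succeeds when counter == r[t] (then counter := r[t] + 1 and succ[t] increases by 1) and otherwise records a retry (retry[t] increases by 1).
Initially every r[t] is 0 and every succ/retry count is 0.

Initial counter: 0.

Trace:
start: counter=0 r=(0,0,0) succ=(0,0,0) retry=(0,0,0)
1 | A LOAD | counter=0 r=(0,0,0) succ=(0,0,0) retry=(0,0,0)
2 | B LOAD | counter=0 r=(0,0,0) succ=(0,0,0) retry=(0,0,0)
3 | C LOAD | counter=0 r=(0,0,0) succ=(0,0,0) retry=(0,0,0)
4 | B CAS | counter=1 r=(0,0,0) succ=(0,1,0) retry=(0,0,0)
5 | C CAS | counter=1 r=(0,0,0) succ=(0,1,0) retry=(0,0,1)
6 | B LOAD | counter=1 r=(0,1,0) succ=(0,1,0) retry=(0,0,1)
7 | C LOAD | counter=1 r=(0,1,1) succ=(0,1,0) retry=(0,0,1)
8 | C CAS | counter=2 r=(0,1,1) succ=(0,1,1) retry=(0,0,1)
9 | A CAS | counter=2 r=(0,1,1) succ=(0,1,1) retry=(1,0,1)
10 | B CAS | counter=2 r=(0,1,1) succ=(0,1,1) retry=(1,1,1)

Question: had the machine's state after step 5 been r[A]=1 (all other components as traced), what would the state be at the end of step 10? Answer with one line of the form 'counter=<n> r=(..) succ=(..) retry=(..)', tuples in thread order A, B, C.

state after step 5 := counter=1 r=(1,0,0) succ=(0,1,0) retry=(0,0,1)
6 | B LOAD | counter=1 r=(1,1,0) succ=(0,1,0) retry=(0,0,1)
7 | C LOAD | counter=1 r=(1,1,1) succ=(0,1,0) retry=(0,0,1)
8 | C CAS | counter=2 r=(1,1,1) succ=(0,1,1) retry=(0,0,1)
9 | A CAS | counter=2 r=(1,1,1) succ=(0,1,1) retry=(1,0,1)
10 | B CAS | counter=2 r=(1,1,1) succ=(0,1,1) retry=(1,1,1)

counter=2 r=(1,1,1) succ=(0,1,1) retry=(1,1,1)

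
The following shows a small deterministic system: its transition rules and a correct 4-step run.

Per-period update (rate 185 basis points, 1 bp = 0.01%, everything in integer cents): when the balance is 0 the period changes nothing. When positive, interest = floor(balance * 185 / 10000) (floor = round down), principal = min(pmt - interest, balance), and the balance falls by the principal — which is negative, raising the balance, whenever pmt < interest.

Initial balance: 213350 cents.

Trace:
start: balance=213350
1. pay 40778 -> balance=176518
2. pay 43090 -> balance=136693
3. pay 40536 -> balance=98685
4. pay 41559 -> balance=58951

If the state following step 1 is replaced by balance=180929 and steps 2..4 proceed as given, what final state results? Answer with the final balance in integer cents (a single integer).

state after step 1 := balance=180929
2. pay 43090 -> balance=141186
3. pay 40536 -> balance=103261
4. pay 41559 -> balance=63612

63612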